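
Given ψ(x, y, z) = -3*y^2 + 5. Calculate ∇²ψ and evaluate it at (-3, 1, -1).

-6

∂²ψ/∂x² = 0
∂²ψ/∂y² = -6
∂²ψ/∂z² = 0
∇²ψ = -6
At (-3, 1, -1): -6.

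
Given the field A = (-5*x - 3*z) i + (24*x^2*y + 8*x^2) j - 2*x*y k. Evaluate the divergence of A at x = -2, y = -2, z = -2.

91

∂A₁/∂x = -5
∂A₂/∂y = 24*x^2
∂A₃/∂z = 0
∇·A = 24*x^2 - 5
At (-2, -2, -2): 91.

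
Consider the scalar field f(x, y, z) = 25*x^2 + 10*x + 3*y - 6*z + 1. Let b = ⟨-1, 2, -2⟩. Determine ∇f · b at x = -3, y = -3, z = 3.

158

∂f/∂x = 50*x + 10
∂f/∂y = 3
∂f/∂z = -6
∇f at (-3, -3, 3) = (-140, 3, -6)
∇f · b = (-140)(-1) + (3)(2) + (-6)(-2) = 158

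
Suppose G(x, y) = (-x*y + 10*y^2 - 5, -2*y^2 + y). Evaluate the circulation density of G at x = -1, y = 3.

∂G₂/∂x = 0
∂G₁/∂y = -x + 20*y
Scalar curl = x - 20*y
At (-1, 3): -61.

-61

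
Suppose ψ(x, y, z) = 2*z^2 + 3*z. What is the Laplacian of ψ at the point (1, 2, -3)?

∂²ψ/∂x² = 0
∂²ψ/∂y² = 0
∂²ψ/∂z² = 4
∇²ψ = 4
At (1, 2, -3): 4.

4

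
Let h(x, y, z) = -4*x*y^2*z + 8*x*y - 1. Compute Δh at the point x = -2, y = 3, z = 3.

48

∂²h/∂x² = 0
∂²h/∂y² = -8*x*z
∂²h/∂z² = 0
∇²h = -8*x*z
At (-2, 3, 3): 48.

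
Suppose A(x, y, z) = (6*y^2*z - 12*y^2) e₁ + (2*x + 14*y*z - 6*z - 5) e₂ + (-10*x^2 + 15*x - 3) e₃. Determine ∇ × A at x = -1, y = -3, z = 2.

(48, 19, 2)

(∇×A)₁ = ∂A₃/∂y − ∂A₂/∂z = -14*y + 6
(∇×A)₂ = ∂A₁/∂z − ∂A₃/∂x = 20*x + 6*y^2 - 15
(∇×A)₃ = ∂A₂/∂x − ∂A₁/∂y = -12*y*z + 24*y + 2
∇×A = (-14*y + 6, 20*x + 6*y^2 - 15, -12*y*z + 24*y + 2)
At (-1, -3, 2): (48, 19, 2).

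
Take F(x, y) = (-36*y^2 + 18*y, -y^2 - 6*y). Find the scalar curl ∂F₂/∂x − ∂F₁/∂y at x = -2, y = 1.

∂F₂/∂x = 0
∂F₁/∂y = -72*y + 18
Scalar curl = 72*y - 18
At (-2, 1): 54.

54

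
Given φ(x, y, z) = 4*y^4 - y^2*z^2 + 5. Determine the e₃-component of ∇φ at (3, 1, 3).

-6

(∇φ)_3 = ∂φ/∂z = -2*y^2*z
At (3, 1, 3): -6.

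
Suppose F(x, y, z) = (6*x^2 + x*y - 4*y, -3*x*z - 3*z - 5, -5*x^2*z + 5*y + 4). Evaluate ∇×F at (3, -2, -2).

(∇×F)₁ = ∂F₃/∂y − ∂F₂/∂z = 3*x + 8
(∇×F)₂ = ∂F₁/∂z − ∂F₃/∂x = 10*x*z
(∇×F)₃ = ∂F₂/∂x − ∂F₁/∂y = -x - 3*z + 4
∇×F = (3*x + 8, 10*x*z, -x - 3*z + 4)
At (3, -2, -2): (17, -60, 7).

(17, -60, 7)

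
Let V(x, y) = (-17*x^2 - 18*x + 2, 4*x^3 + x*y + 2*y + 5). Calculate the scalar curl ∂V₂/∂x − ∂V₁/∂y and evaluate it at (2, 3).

∂V₂/∂x = 12*x^2 + y
∂V₁/∂y = 0
Scalar curl = 12*x^2 + y
At (2, 3): 51.

51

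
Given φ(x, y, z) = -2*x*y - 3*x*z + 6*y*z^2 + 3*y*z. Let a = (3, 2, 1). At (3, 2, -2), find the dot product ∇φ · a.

-21

∂φ/∂x = -2*y - 3*z
∂φ/∂y = -2*x + 6*z^2 + 3*z
∂φ/∂z = -3*x + 12*y*z + 3*y
∇φ at (3, 2, -2) = (2, 12, -51)
∇φ · a = (2)(3) + (12)(2) + (-51)(1) = -21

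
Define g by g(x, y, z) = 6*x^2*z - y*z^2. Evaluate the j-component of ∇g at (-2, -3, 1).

(∇g)_2 = ∂g/∂y = -z^2
At (-2, -3, 1): -1.

-1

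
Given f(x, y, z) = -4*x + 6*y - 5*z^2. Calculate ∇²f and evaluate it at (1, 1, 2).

∂²f/∂x² = 0
∂²f/∂y² = 0
∂²f/∂z² = -10
∇²f = -10
At (1, 1, 2): -10.

-10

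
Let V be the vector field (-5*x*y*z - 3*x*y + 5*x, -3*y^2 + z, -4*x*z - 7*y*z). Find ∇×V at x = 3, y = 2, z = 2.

(-15, -22, 39)

(∇×V)₁ = ∂V₃/∂y − ∂V₂/∂z = -7*z - 1
(∇×V)₂ = ∂V₁/∂z − ∂V₃/∂x = -5*x*y + 4*z
(∇×V)₃ = ∂V₂/∂x − ∂V₁/∂y = 5*x*z + 3*x
∇×V = (-7*z - 1, -5*x*y + 4*z, 5*x*z + 3*x)
At (3, 2, 2): (-15, -22, 39).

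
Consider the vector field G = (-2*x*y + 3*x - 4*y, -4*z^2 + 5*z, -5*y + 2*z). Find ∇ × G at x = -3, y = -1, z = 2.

(6, 0, -2)

(∇×G)₁ = ∂G₃/∂y − ∂G₂/∂z = 8*z - 10
(∇×G)₂ = ∂G₁/∂z − ∂G₃/∂x = 0
(∇×G)₃ = ∂G₂/∂x − ∂G₁/∂y = 2*x + 4
∇×G = (8*z - 10, 0, 2*x + 4)
At (-3, -1, 2): (6, 0, -2).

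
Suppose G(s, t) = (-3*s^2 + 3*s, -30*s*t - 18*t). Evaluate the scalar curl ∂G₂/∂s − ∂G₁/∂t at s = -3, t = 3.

∂G₂/∂s = -30*t
∂G₁/∂t = 0
Scalar curl = -30*t
At (-3, 3): -90.

-90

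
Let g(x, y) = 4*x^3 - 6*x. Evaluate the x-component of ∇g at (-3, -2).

102

(∇g)_1 = ∂g/∂x = 12*x^2 - 6
At (-3, -2): 102.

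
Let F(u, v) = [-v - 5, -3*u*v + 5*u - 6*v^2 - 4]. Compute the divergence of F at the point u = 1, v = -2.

∂F₁/∂u = 0
∂F₂/∂v = -3*u - 12*v
∇·F = -3*u - 12*v
At (1, -2): 21.

21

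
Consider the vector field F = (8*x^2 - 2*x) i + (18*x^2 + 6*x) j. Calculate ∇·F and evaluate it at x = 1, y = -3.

∂F₁/∂x = 16*x - 2
∂F₂/∂y = 0
∇·F = 16*x - 2
At (1, -3): 14.

14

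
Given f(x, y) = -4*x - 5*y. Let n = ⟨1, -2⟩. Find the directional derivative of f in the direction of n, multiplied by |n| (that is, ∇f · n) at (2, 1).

∂f/∂x = -4
∂f/∂y = -5
∇f at (2, 1) = (-4, -5)
∇f · n = (-4)(1) + (-5)(-2) = 6

6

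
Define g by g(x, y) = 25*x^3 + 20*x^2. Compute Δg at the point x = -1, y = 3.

∂²g/∂x² = 10*(15*x + 4)
∂²g/∂y² = 0
∇²g = 150*x + 40
At (-1, 3): -110.

-110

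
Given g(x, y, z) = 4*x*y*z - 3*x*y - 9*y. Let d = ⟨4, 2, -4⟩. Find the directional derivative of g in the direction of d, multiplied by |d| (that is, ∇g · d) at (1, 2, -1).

-120

∂g/∂x = 4*y*z - 3*y
∂g/∂y = 4*x*z - 3*x - 9
∂g/∂z = 4*x*y
∇g at (1, 2, -1) = (-14, -16, 8)
∇g · d = (-14)(4) + (-16)(2) + (8)(-4) = -120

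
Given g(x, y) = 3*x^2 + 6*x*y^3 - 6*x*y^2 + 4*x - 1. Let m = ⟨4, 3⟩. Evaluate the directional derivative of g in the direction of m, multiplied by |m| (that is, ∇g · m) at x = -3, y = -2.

-1208

∂g/∂x = 6*x + 6*y^3 - 6*y^2 + 4
∂g/∂y = 18*x*y^2 - 12*x*y
∇g at (-3, -2) = (-86, -288)
∇g · m = (-86)(4) + (-288)(3) = -1208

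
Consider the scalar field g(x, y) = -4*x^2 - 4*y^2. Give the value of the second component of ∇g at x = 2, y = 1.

-8

(∇g)_2 = ∂g/∂y = -8*y
At (2, 1): -8.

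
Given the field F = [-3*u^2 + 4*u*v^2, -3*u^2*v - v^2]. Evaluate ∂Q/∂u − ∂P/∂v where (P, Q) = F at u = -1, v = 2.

28

∂F₂/∂u = -6*u*v
∂F₁/∂v = 8*u*v
Scalar curl = -14*u*v
At (-1, 2): 28.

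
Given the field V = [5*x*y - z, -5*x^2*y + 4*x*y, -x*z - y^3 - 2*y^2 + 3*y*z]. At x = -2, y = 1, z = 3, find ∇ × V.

(2, 2, 34)

(∇×V)₁ = ∂V₃/∂y − ∂V₂/∂z = -3*y^2 - 4*y + 3*z
(∇×V)₂ = ∂V₁/∂z − ∂V₃/∂x = z - 1
(∇×V)₃ = ∂V₂/∂x − ∂V₁/∂y = -10*x*y - 5*x + 4*y
∇×V = (-3*y^2 - 4*y + 3*z, z - 1, -10*x*y - 5*x + 4*y)
At (-2, 1, 3): (2, 2, 34).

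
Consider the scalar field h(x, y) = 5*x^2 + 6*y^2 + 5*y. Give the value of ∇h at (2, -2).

∂h/∂x = 10*x
∂h/∂y = 12*y + 5
∇h = (10*x, 12*y + 5)
At (2, -2): (20, -19).

(20, -19)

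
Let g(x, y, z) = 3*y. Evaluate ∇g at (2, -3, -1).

(0, 3, 0)

∂g/∂x = 0
∂g/∂y = 3
∂g/∂z = 0
∇g = (0, 3, 0)
At (2, -3, -1): (0, 3, 0).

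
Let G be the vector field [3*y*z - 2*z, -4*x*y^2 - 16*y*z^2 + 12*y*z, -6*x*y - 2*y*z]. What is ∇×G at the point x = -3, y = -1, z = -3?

(132, -11, 5)

(∇×G)₁ = ∂G₃/∂y − ∂G₂/∂z = -6*x + 32*y*z - 12*y - 2*z
(∇×G)₂ = ∂G₁/∂z − ∂G₃/∂x = 9*y - 2
(∇×G)₃ = ∂G₂/∂x − ∂G₁/∂y = -4*y^2 - 3*z
∇×G = (-6*x + 32*y*z - 12*y - 2*z, 9*y - 2, -4*y^2 - 3*z)
At (-3, -1, -3): (132, -11, 5).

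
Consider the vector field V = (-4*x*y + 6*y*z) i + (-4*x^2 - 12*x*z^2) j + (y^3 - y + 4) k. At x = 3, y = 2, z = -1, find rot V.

(∇×V)₁ = ∂V₃/∂y − ∂V₂/∂z = 24*x*z + 3*y^2 - 1
(∇×V)₂ = ∂V₁/∂z − ∂V₃/∂x = 6*y
(∇×V)₃ = ∂V₂/∂x − ∂V₁/∂y = -4*x - 12*z^2 - 6*z
∇×V = (24*x*z + 3*y^2 - 1, 6*y, -4*x - 12*z^2 - 6*z)
At (3, 2, -1): (-61, 12, -18).

(-61, 12, -18)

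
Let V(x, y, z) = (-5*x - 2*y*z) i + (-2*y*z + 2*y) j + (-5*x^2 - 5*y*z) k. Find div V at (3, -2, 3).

1

∂V₁/∂x = -5
∂V₂/∂y = -2*z + 2
∂V₃/∂z = -5*y
∇·V = -5*y - 2*z - 3
At (3, -2, 3): 1.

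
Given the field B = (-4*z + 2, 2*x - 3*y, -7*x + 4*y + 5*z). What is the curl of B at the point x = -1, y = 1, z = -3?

(4, 3, 2)

(∇×B)₁ = ∂B₃/∂y − ∂B₂/∂z = 4
(∇×B)₂ = ∂B₁/∂z − ∂B₃/∂x = 3
(∇×B)₃ = ∂B₂/∂x − ∂B₁/∂y = 2
∇×B = (4, 3, 2)
At (-1, 1, -3): (4, 3, 2).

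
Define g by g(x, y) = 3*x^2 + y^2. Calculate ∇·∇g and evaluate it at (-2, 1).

∂²g/∂x² = 6
∂²g/∂y² = 2
∇²g = 8
At (-2, 1): 8.

8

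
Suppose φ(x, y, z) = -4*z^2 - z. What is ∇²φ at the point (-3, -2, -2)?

∂²φ/∂x² = 0
∂²φ/∂y² = 0
∂²φ/∂z² = -8
∇²φ = -8
At (-3, -2, -2): -8.

-8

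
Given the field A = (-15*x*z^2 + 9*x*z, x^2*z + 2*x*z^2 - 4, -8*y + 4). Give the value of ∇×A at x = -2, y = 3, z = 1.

(-4, 42, -2)

(∇×A)₁ = ∂A₃/∂y − ∂A₂/∂z = -x^2 - 4*x*z - 8
(∇×A)₂ = ∂A₁/∂z − ∂A₃/∂x = -30*x*z + 9*x
(∇×A)₃ = ∂A₂/∂x − ∂A₁/∂y = 2*x*z + 2*z^2
∇×A = (-x^2 - 4*x*z - 8, -30*x*z + 9*x, 2*x*z + 2*z^2)
At (-2, 3, 1): (-4, 42, -2).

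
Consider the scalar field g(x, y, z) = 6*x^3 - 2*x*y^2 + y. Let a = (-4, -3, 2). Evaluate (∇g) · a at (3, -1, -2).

-679

∂g/∂x = 18*x^2 - 2*y^2
∂g/∂y = -4*x*y + 1
∂g/∂z = 0
∇g at (3, -1, -2) = (160, 13, 0)
∇g · a = (160)(-4) + (13)(-3) + (0)(2) = -679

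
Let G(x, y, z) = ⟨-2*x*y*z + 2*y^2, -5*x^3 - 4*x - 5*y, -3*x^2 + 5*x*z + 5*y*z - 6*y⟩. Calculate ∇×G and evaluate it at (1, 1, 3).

(9, -11, -17)

(∇×G)₁ = ∂G₃/∂y − ∂G₂/∂z = 5*z - 6
(∇×G)₂ = ∂G₁/∂z − ∂G₃/∂x = -2*x*y + 6*x - 5*z
(∇×G)₃ = ∂G₂/∂x − ∂G₁/∂y = -15*x^2 + 2*x*z - 4*y - 4
∇×G = (5*z - 6, -2*x*y + 6*x - 5*z, -15*x^2 + 2*x*z - 4*y - 4)
At (1, 1, 3): (9, -11, -17).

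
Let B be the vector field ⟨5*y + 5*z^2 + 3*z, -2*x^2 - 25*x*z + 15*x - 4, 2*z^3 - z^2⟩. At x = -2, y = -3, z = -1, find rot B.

(-50, -7, 43)

(∇×B)₁ = ∂B₃/∂y − ∂B₂/∂z = 25*x
(∇×B)₂ = ∂B₁/∂z − ∂B₃/∂x = 10*z + 3
(∇×B)₃ = ∂B₂/∂x − ∂B₁/∂y = -4*x - 25*z + 10
∇×B = (25*x, 10*z + 3, -4*x - 25*z + 10)
At (-2, -3, -1): (-50, -7, 43).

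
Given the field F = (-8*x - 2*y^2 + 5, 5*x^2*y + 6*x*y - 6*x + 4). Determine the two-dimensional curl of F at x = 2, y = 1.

∂F₂/∂x = 10*x*y + 6*y - 6
∂F₁/∂y = -4*y
Scalar curl = 10*x*y + 10*y - 6
At (2, 1): 24.

24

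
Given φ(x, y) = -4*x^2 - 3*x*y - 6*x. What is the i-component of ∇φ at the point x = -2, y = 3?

(∇φ)_1 = ∂φ/∂x = -8*x - 3*y - 6
At (-2, 3): 1.

1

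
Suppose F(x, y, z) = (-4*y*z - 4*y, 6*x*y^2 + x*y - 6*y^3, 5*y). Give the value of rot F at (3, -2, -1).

(∇×F)₁ = ∂F₃/∂y − ∂F₂/∂z = 5
(∇×F)₂ = ∂F₁/∂z − ∂F₃/∂x = -4*y
(∇×F)₃ = ∂F₂/∂x − ∂F₁/∂y = 6*y^2 + y + 4*z + 4
∇×F = (5, -4*y, 6*y^2 + y + 4*z + 4)
At (3, -2, -1): (5, 8, 22).

(5, 8, 22)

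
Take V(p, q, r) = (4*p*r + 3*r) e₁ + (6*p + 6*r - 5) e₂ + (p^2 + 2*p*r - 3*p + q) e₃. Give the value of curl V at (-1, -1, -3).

(-5, 10, 6)

(∇×V)₁ = ∂V₃/∂q − ∂V₂/∂r = -5
(∇×V)₂ = ∂V₁/∂r − ∂V₃/∂p = 2*p - 2*r + 6
(∇×V)₃ = ∂V₂/∂p − ∂V₁/∂q = 6
∇×V = (-5, 2*p - 2*r + 6, 6)
At (-1, -1, -3): (-5, 10, 6).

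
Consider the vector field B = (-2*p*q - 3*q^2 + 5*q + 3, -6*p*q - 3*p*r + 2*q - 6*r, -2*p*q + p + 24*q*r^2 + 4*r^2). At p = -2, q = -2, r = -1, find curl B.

(∇×B)₁ = ∂B₃/∂q − ∂B₂/∂r = p + 24*r^2 + 6
(∇×B)₂ = ∂B₁/∂r − ∂B₃/∂p = 2*q - 1
(∇×B)₃ = ∂B₂/∂p − ∂B₁/∂q = 2*p - 3*r - 5
∇×B = (p + 24*r^2 + 6, 2*q - 1, 2*p - 3*r - 5)
At (-2, -2, -1): (28, -5, -6).

(28, -5, -6)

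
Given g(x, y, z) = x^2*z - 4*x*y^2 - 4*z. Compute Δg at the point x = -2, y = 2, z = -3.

10

∂²g/∂x² = 2*z
∂²g/∂y² = -8*x
∂²g/∂z² = 0
∇²g = -8*x + 2*z
At (-2, 2, -3): 10.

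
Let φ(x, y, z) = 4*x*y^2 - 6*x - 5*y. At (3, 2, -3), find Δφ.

∂²φ/∂x² = 0
∂²φ/∂y² = 8*x
∂²φ/∂z² = 0
∇²φ = 8*x
At (3, 2, -3): 24.

24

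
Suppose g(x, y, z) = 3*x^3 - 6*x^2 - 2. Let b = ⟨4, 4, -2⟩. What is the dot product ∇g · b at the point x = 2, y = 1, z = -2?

48

∂g/∂x = 9*x^2 - 12*x
∂g/∂y = 0
∂g/∂z = 0
∇g at (2, 1, -2) = (12, 0, 0)
∇g · b = (12)(4) + (0)(4) + (0)(-2) = 48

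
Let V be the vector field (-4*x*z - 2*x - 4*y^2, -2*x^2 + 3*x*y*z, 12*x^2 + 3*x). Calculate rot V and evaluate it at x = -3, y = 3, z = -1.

(27, 81, 27)

(∇×V)₁ = ∂V₃/∂y − ∂V₂/∂z = -3*x*y
(∇×V)₂ = ∂V₁/∂z − ∂V₃/∂x = -28*x - 3
(∇×V)₃ = ∂V₂/∂x − ∂V₁/∂y = -4*x + 3*y*z + 8*y
∇×V = (-3*x*y, -28*x - 3, -4*x + 3*y*z + 8*y)
At (-3, 3, -1): (27, 81, 27).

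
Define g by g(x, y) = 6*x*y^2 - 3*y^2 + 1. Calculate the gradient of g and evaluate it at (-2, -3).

(54, 90)

∂g/∂x = 6*y^2
∂g/∂y = 12*x*y - 6*y
∇g = (6*y^2, 12*x*y - 6*y)
At (-2, -3): (54, 90).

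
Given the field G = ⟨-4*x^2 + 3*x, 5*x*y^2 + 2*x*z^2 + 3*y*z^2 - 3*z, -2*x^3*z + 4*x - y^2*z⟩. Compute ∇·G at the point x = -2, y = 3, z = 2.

∂G₁/∂x = -8*x + 3
∂G₂/∂y = 10*x*y + 3*z^2
∂G₃/∂z = -2*x^3 - y^2
∇·G = -2*x^3 + 10*x*y - 8*x - y^2 + 3*z^2 + 3
At (-2, 3, 2): -22.

-22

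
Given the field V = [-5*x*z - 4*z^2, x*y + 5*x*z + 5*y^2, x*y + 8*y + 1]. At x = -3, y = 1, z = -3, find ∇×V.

(20, 38, -14)

(∇×V)₁ = ∂V₃/∂y − ∂V₂/∂z = -4*x + 8
(∇×V)₂ = ∂V₁/∂z − ∂V₃/∂x = -5*x - y - 8*z
(∇×V)₃ = ∂V₂/∂x − ∂V₁/∂y = y + 5*z
∇×V = (-4*x + 8, -5*x - y - 8*z, y + 5*z)
At (-3, 1, -3): (20, 38, -14).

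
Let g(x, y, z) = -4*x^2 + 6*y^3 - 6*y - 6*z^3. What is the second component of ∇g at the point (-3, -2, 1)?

66

(∇g)_2 = ∂g/∂y = 18*y^2 - 6
At (-3, -2, 1): 66.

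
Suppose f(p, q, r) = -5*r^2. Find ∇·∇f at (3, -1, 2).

∂²f/∂p² = 0
∂²f/∂q² = 0
∂²f/∂r² = -10
∇²f = -10
At (3, -1, 2): -10.

-10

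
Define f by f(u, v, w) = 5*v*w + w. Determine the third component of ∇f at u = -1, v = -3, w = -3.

(∇f)_3 = ∂f/∂w = 5*v + 1
At (-1, -3, -3): -14.

-14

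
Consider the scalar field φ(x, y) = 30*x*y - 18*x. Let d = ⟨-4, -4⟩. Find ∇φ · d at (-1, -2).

∂φ/∂x = 30*y - 18
∂φ/∂y = 30*x
∇φ at (-1, -2) = (-78, -30)
∇φ · d = (-78)(-4) + (-30)(-4) = 432

432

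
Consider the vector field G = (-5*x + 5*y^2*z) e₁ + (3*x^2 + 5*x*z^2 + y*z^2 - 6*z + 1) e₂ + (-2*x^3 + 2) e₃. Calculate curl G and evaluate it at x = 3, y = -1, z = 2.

(-50, 59, 58)

(∇×G)₁ = ∂G₃/∂y − ∂G₂/∂z = -10*x*z - 2*y*z + 6
(∇×G)₂ = ∂G₁/∂z − ∂G₃/∂x = 6*x^2 + 5*y^2
(∇×G)₃ = ∂G₂/∂x − ∂G₁/∂y = 6*x - 10*y*z + 5*z^2
∇×G = (-10*x*z - 2*y*z + 6, 6*x^2 + 5*y^2, 6*x - 10*y*z + 5*z^2)
At (3, -1, 2): (-50, 59, 58).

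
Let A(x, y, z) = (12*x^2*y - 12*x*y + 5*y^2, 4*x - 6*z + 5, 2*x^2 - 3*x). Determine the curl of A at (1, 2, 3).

(∇×A)₁ = ∂A₃/∂y − ∂A₂/∂z = 6
(∇×A)₂ = ∂A₁/∂z − ∂A₃/∂x = -4*x + 3
(∇×A)₃ = ∂A₂/∂x − ∂A₁/∂y = -12*x^2 + 12*x - 10*y + 4
∇×A = (6, -4*x + 3, -12*x^2 + 12*x - 10*y + 4)
At (1, 2, 3): (6, -1, -16).

(6, -1, -16)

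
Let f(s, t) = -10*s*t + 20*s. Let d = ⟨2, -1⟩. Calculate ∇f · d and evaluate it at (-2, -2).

60

∂f/∂s = -10*t + 20
∂f/∂t = -10*s
∇f at (-2, -2) = (40, 20)
∇f · d = (40)(2) + (20)(-1) = 60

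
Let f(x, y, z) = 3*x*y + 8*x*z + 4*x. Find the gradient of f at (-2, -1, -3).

∂f/∂x = 3*y + 8*z + 4
∂f/∂y = 3*x
∂f/∂z = 8*x
∇f = (3*y + 8*z + 4, 3*x, 8*x)
At (-2, -1, -3): (-23, -6, -16).

(-23, -6, -16)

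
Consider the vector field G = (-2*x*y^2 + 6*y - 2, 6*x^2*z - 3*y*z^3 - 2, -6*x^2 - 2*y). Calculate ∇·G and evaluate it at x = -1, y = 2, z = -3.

73

∂G₁/∂x = -2*y^2
∂G₂/∂y = -3*z^3
∂G₃/∂z = 0
∇·G = -2*y^2 - 3*z^3
At (-1, 2, -3): 73.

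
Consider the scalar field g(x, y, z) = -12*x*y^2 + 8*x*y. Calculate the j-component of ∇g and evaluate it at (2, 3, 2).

-128

(∇g)_2 = ∂g/∂y = -24*x*y + 8*x
At (2, 3, 2): -128.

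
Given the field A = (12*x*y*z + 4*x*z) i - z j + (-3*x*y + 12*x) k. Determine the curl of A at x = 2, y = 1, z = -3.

(-5, 23, 72)

(∇×A)₁ = ∂A₃/∂y − ∂A₂/∂z = -3*x + 1
(∇×A)₂ = ∂A₁/∂z − ∂A₃/∂x = 12*x*y + 4*x + 3*y - 12
(∇×A)₃ = ∂A₂/∂x − ∂A₁/∂y = -12*x*z
∇×A = (-3*x + 1, 12*x*y + 4*x + 3*y - 12, -12*x*z)
At (2, 1, -3): (-5, 23, 72).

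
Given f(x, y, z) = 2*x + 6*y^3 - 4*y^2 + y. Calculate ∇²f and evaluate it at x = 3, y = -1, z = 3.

-44

∂²f/∂x² = 0
∂²f/∂y² = 4*(9*y - 2)
∂²f/∂z² = 0
∇²f = 36*y - 8
At (3, -1, 3): -44.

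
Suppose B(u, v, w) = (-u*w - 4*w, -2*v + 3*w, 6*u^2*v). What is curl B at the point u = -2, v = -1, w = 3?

(21, -26, 0)

(∇×B)₁ = ∂B₃/∂v − ∂B₂/∂w = 6*u^2 - 3
(∇×B)₂ = ∂B₁/∂w − ∂B₃/∂u = -12*u*v - u - 4
(∇×B)₃ = ∂B₂/∂u − ∂B₁/∂v = 0
∇×B = (6*u^2 - 3, -12*u*v - u - 4, 0)
At (-2, -1, 3): (21, -26, 0).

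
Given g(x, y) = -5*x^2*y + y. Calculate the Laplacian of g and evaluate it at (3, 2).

-20

∂²g/∂x² = -10*y
∂²g/∂y² = 0
∇²g = -10*y
At (3, 2): -20.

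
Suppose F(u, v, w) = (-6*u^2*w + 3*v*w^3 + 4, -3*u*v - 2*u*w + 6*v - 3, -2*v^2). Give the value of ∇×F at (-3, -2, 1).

(∇×F)₁ = ∂F₃/∂v − ∂F₂/∂w = 2*u - 4*v
(∇×F)₂ = ∂F₁/∂w − ∂F₃/∂u = -6*u^2 + 9*v*w^2
(∇×F)₃ = ∂F₂/∂u − ∂F₁/∂v = -3*v - 3*w^3 - 2*w
∇×F = (2*u - 4*v, -6*u^2 + 9*v*w^2, -3*v - 3*w^3 - 2*w)
At (-3, -2, 1): (2, -72, 1).

(2, -72, 1)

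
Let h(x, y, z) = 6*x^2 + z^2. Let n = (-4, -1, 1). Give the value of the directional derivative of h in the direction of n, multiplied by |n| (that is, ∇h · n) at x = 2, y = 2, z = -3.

∂h/∂x = 12*x
∂h/∂y = 0
∂h/∂z = 2*z
∇h at (2, 2, -3) = (24, 0, -6)
∇h · n = (24)(-4) + (0)(-1) + (-6)(1) = -102

-102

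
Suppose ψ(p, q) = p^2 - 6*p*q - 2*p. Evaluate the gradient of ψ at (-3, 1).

∂ψ/∂p = 2*p - 6*q - 2
∂ψ/∂q = -6*p
∇ψ = (2*p - 6*q - 2, -6*p)
At (-3, 1): (-14, 18).

(-14, 18)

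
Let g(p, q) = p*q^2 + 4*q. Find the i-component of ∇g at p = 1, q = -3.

(∇g)_1 = ∂g/∂p = q^2
At (1, -3): 9.

9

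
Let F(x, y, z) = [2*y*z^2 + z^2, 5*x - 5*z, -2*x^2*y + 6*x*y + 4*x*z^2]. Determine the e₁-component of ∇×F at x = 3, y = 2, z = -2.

5

(∇×F)_1 = ∂F₃/∂y − ∂F₂/∂z
= -2*x^2 + 6*x − (-5)
= -2*x^2 + 6*x + 5
At (3, 2, -2): 5.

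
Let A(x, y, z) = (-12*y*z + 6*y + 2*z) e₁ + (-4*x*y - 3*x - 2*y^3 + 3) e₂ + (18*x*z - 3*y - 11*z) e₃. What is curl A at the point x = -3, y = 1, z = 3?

(-3, -64, 23)

(∇×A)₁ = ∂A₃/∂y − ∂A₂/∂z = -3
(∇×A)₂ = ∂A₁/∂z − ∂A₃/∂x = -12*y - 18*z + 2
(∇×A)₃ = ∂A₂/∂x − ∂A₁/∂y = -4*y + 12*z - 9
∇×A = (-3, -12*y - 18*z + 2, -4*y + 12*z - 9)
At (-3, 1, 3): (-3, -64, 23).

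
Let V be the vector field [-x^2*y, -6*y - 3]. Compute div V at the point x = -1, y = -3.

-12

∂V₁/∂x = -2*x*y
∂V₂/∂y = -6
∇·V = -2*x*y - 6
At (-1, -3): -12.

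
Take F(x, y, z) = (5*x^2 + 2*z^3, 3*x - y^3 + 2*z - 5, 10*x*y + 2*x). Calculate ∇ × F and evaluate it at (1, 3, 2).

(∇×F)₁ = ∂F₃/∂y − ∂F₂/∂z = 10*x - 2
(∇×F)₂ = ∂F₁/∂z − ∂F₃/∂x = -10*y + 6*z^2 - 2
(∇×F)₃ = ∂F₂/∂x − ∂F₁/∂y = 3
∇×F = (10*x - 2, -10*y + 6*z^2 - 2, 3)
At (1, 3, 2): (8, -8, 3).

(8, -8, 3)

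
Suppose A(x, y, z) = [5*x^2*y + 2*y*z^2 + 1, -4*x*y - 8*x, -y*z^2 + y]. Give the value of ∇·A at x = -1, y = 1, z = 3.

-12

∂A₁/∂x = 10*x*y
∂A₂/∂y = -4*x
∂A₃/∂z = -2*y*z
∇·A = 10*x*y - 4*x - 2*y*z
At (-1, 1, 3): -12.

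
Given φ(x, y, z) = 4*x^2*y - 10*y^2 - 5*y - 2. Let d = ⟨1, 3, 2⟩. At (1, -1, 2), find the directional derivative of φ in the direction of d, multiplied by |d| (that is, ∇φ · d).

49

∂φ/∂x = 8*x*y
∂φ/∂y = 4*x^2 - 20*y - 5
∂φ/∂z = 0
∇φ at (1, -1, 2) = (-8, 19, 0)
∇φ · d = (-8)(1) + (19)(3) + (0)(2) = 49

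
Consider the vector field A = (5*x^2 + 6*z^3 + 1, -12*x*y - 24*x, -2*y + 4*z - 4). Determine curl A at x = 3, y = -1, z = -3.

(-2, 162, -12)

(∇×A)₁ = ∂A₃/∂y − ∂A₂/∂z = -2
(∇×A)₂ = ∂A₁/∂z − ∂A₃/∂x = 18*z^2
(∇×A)₃ = ∂A₂/∂x − ∂A₁/∂y = -12*y - 24
∇×A = (-2, 18*z^2, -12*y - 24)
At (3, -1, -3): (-2, 162, -12).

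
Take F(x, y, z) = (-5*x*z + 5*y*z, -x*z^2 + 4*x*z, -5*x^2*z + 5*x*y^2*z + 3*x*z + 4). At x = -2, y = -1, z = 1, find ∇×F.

(24, -23, -2)

(∇×F)₁ = ∂F₃/∂y − ∂F₂/∂z = 10*x*y*z + 2*x*z - 4*x
(∇×F)₂ = ∂F₁/∂z − ∂F₃/∂x = 10*x*z - 5*x - 5*y^2*z + 5*y - 3*z
(∇×F)₃ = ∂F₂/∂x − ∂F₁/∂y = -z^2 - z
∇×F = (10*x*y*z + 2*x*z - 4*x, 10*x*z - 5*x - 5*y^2*z + 5*y - 3*z, -z^2 - z)
At (-2, -1, 1): (24, -23, -2).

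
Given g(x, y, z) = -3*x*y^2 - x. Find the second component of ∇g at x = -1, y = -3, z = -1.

(∇g)_2 = ∂g/∂y = -6*x*y
At (-1, -3, -1): -18.

-18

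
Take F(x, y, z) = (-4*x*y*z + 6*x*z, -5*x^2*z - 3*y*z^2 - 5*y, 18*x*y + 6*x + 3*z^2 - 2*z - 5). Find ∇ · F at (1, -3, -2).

-67

∂F₁/∂x = -4*y*z + 6*z
∂F₂/∂y = -3*z^2 - 5
∂F₃/∂z = 6*z - 2
∇·F = -4*y*z - 3*z^2 + 12*z - 7
At (1, -3, -2): -67.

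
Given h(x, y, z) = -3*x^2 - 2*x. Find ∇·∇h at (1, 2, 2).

∂²h/∂x² = -6
∂²h/∂y² = 0
∂²h/∂z² = 0
∇²h = -6
At (1, 2, 2): -6.

-6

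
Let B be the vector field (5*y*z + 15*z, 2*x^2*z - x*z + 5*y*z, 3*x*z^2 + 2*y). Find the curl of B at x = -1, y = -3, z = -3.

(14, -27, 30)

(∇×B)₁ = ∂B₃/∂y − ∂B₂/∂z = -2*x^2 + x - 5*y + 2
(∇×B)₂ = ∂B₁/∂z − ∂B₃/∂x = 5*y - 3*z^2 + 15
(∇×B)₃ = ∂B₂/∂x − ∂B₁/∂y = 4*x*z - 6*z
∇×B = (-2*x^2 + x - 5*y + 2, 5*y - 3*z^2 + 15, 4*x*z - 6*z)
At (-1, -3, -3): (14, -27, 30).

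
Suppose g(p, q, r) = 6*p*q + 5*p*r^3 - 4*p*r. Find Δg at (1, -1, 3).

90

∂²g/∂p² = 0
∂²g/∂q² = 0
∂²g/∂r² = 30*p*r
∇²g = 30*p*r
At (1, -1, 3): 90.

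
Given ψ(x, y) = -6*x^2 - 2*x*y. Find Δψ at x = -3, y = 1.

-12

∂²ψ/∂x² = -12
∂²ψ/∂y² = 0
∇²ψ = -12
At (-3, 1): -12.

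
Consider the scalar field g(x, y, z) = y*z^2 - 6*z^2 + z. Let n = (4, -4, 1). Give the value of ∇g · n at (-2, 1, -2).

5

∂g/∂x = 0
∂g/∂y = z^2
∂g/∂z = 2*y*z - 12*z + 1
∇g at (-2, 1, -2) = (0, 4, 21)
∇g · n = (0)(4) + (4)(-4) + (21)(1) = 5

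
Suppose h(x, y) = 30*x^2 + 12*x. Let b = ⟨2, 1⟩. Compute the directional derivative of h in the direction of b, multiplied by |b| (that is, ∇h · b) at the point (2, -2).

∂h/∂x = 60*x + 12
∂h/∂y = 0
∇h at (2, -2) = (132, 0)
∇h · b = (132)(2) + (0)(1) = 264

264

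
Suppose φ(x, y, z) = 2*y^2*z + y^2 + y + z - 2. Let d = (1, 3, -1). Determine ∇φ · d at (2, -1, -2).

∂φ/∂x = 0
∂φ/∂y = 4*y*z + 2*y + 1
∂φ/∂z = 2*y^2 + 1
∇φ at (2, -1, -2) = (0, 7, 3)
∇φ · d = (0)(1) + (7)(3) + (3)(-1) = 18

18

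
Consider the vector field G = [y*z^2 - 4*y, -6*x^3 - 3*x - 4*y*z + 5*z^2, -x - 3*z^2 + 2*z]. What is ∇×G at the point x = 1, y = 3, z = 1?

(∇×G)₁ = ∂G₃/∂y − ∂G₂/∂z = 4*y - 10*z
(∇×G)₂ = ∂G₁/∂z − ∂G₃/∂x = 2*y*z + 1
(∇×G)₃ = ∂G₂/∂x − ∂G₁/∂y = -18*x^2 - z^2 + 1
∇×G = (4*y - 10*z, 2*y*z + 1, -18*x^2 - z^2 + 1)
At (1, 3, 1): (2, 7, -18).

(2, 7, -18)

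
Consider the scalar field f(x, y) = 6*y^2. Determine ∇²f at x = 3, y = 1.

12

∂²f/∂x² = 0
∂²f/∂y² = 12
∇²f = 12
At (3, 1): 12.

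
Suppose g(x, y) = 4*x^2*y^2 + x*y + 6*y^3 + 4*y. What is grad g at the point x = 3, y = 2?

(98, 223)

∂g/∂x = 8*x*y^2 + y
∂g/∂y = 8*x^2*y + x + 18*y^2 + 4
∇g = (8*x*y^2 + y, 8*x^2*y + x + 18*y^2 + 4)
At (3, 2): (98, 223).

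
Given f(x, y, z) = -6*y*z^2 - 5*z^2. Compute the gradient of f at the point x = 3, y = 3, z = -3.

(0, -54, 138)

∂f/∂x = 0
∂f/∂y = -6*z^2
∂f/∂z = -12*y*z - 10*z
∇f = (0, -6*z^2, -12*y*z - 10*z)
At (3, 3, -3): (0, -54, 138).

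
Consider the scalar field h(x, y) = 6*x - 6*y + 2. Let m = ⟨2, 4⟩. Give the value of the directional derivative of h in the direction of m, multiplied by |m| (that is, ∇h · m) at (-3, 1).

∂h/∂x = 6
∂h/∂y = -6
∇h at (-3, 1) = (6, -6)
∇h · m = (6)(2) + (-6)(4) = -12

-12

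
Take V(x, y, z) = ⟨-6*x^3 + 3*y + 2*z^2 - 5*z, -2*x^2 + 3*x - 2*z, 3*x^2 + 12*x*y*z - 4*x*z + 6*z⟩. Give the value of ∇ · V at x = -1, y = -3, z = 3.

∂V₁/∂x = -18*x^2
∂V₂/∂y = 0
∂V₃/∂z = 12*x*y - 4*x + 6
∇·V = -18*x^2 + 12*x*y - 4*x + 6
At (-1, -3, 3): 28.

28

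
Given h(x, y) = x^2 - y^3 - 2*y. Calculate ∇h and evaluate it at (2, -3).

(4, -29)

∂h/∂x = 2*x
∂h/∂y = -3*y^2 - 2
∇h = (2*x, -3*y^2 - 2)
At (2, -3): (4, -29).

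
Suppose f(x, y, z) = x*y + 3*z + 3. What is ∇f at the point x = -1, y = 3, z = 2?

∂f/∂x = y
∂f/∂y = x
∂f/∂z = 3
∇f = (y, x, 3)
At (-1, 3, 2): (3, -1, 3).

(3, -1, 3)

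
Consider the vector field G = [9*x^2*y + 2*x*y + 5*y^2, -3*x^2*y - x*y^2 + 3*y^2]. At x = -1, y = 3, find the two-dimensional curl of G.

-28

∂G₂/∂x = -6*x*y - y^2
∂G₁/∂y = 9*x^2 + 2*x + 10*y
Scalar curl = -9*x^2 - 6*x*y - 2*x - y^2 - 10*y
At (-1, 3): -28.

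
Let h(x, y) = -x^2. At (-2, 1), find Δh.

∂²h/∂x² = -2
∂²h/∂y² = 0
∇²h = -2
At (-2, 1): -2.

-2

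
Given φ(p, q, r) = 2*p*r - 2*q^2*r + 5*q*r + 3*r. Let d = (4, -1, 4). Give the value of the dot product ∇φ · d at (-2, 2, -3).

-29

∂φ/∂p = 2*r
∂φ/∂q = -4*q*r + 5*r
∂φ/∂r = 2*p - 2*q^2 + 5*q + 3
∇φ at (-2, 2, -3) = (-6, 9, 1)
∇φ · d = (-6)(4) + (9)(-1) + (1)(4) = -29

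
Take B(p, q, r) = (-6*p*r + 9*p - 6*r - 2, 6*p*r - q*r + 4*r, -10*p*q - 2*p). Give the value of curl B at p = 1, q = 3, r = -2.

(∇×B)₁ = ∂B₃/∂q − ∂B₂/∂r = -16*p + q - 4
(∇×B)₂ = ∂B₁/∂r − ∂B₃/∂p = -6*p + 10*q - 4
(∇×B)₃ = ∂B₂/∂p − ∂B₁/∂q = 6*r
∇×B = (-16*p + q - 4, -6*p + 10*q - 4, 6*r)
At (1, 3, -2): (-17, 20, -12).

(-17, 20, -12)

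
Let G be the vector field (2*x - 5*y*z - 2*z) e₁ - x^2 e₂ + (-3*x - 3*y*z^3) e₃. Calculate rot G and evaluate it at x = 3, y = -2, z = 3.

(-81, 11, 9)

(∇×G)₁ = ∂G₃/∂y − ∂G₂/∂z = -3*z^3
(∇×G)₂ = ∂G₁/∂z − ∂G₃/∂x = -5*y + 1
(∇×G)₃ = ∂G₂/∂x − ∂G₁/∂y = -2*x + 5*z
∇×G = (-3*z^3, -5*y + 1, -2*x + 5*z)
At (3, -2, 3): (-81, 11, 9).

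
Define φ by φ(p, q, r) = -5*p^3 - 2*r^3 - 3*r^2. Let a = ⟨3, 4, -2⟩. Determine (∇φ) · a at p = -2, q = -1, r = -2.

-156

∂φ/∂p = -15*p^2
∂φ/∂q = 0
∂φ/∂r = -6*r^2 - 6*r
∇φ at (-2, -1, -2) = (-60, 0, -12)
∇φ · a = (-60)(3) + (0)(4) + (-12)(-2) = -156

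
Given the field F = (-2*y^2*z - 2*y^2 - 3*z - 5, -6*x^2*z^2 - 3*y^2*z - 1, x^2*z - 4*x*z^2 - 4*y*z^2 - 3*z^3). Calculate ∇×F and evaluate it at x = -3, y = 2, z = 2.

(∇×F)₁ = ∂F₃/∂y − ∂F₂/∂z = 12*x^2*z + 3*y^2 - 4*z^2
(∇×F)₂ = ∂F₁/∂z − ∂F₃/∂x = -2*x*z - 2*y^2 + 4*z^2 - 3
(∇×F)₃ = ∂F₂/∂x − ∂F₁/∂y = -12*x*z^2 + 4*y*z + 4*y
∇×F = (12*x^2*z + 3*y^2 - 4*z^2, -2*x*z - 2*y^2 + 4*z^2 - 3, -12*x*z^2 + 4*y*z + 4*y)
At (-3, 2, 2): (212, 17, 168).

(212, 17, 168)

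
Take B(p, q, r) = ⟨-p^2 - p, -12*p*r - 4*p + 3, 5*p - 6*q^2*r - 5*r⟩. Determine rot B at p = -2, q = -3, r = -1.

(∇×B)₁ = ∂B₃/∂q − ∂B₂/∂r = 12*p - 12*q*r
(∇×B)₂ = ∂B₁/∂r − ∂B₃/∂p = -5
(∇×B)₃ = ∂B₂/∂p − ∂B₁/∂q = -12*r - 4
∇×B = (12*p - 12*q*r, -5, -12*r - 4)
At (-2, -3, -1): (-60, -5, 8).

(-60, -5, 8)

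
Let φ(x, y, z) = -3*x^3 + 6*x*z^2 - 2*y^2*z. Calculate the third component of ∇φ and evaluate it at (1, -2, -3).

(∇φ)_3 = ∂φ/∂z = 12*x*z - 2*y^2
At (1, -2, -3): -44.

-44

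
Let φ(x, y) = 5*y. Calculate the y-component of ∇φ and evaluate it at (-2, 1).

5

(∇φ)_2 = ∂φ/∂y = 5
At (-2, 1): 5.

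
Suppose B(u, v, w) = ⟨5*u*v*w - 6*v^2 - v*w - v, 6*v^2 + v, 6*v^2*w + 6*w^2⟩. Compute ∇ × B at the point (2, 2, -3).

(∇×B)₁ = ∂B₃/∂v − ∂B₂/∂w = 12*v*w
(∇×B)₂ = ∂B₁/∂w − ∂B₃/∂u = 5*u*v - v
(∇×B)₃ = ∂B₂/∂u − ∂B₁/∂v = -5*u*w + 12*v + w + 1
∇×B = (12*v*w, 5*u*v - v, -5*u*w + 12*v + w + 1)
At (2, 2, -3): (-72, 18, 52).

(-72, 18, 52)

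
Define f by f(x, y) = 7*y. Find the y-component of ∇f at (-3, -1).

7

(∇f)_2 = ∂f/∂y = 7
At (-3, -1): 7.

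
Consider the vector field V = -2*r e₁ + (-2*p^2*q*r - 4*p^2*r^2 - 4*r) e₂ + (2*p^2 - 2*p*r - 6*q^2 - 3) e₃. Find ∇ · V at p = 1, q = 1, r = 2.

∂V₁/∂p = 0
∂V₂/∂q = -2*p^2*r
∂V₃/∂r = -2*p
∇·V = -2*p^2*r - 2*p
At (1, 1, 2): -6.

-6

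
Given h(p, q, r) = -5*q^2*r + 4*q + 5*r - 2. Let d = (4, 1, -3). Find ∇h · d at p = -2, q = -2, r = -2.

∂h/∂p = 0
∂h/∂q = -10*q*r + 4
∂h/∂r = -5*q^2 + 5
∇h at (-2, -2, -2) = (0, -36, -15)
∇h · d = (0)(4) + (-36)(1) + (-15)(-3) = 9

9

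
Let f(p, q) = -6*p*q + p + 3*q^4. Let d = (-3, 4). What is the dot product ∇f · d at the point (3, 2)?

∂f/∂p = -6*q + 1
∂f/∂q = -6*p + 12*q^3
∇f at (3, 2) = (-11, 78)
∇f · d = (-11)(-3) + (78)(4) = 345

345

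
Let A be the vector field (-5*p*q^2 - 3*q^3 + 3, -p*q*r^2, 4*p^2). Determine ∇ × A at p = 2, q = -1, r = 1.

(-4, -16, -10)

(∇×A)₁ = ∂A₃/∂q − ∂A₂/∂r = 2*p*q*r
(∇×A)₂ = ∂A₁/∂r − ∂A₃/∂p = -8*p
(∇×A)₃ = ∂A₂/∂p − ∂A₁/∂q = 10*p*q + 9*q^2 - q*r^2
∇×A = (2*p*q*r, -8*p, 10*p*q + 9*q^2 - q*r^2)
At (2, -1, 1): (-4, -16, -10).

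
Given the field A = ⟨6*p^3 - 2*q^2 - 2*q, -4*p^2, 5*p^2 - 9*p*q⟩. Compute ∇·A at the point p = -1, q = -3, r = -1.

18

∂A₁/∂p = 18*p^2
∂A₂/∂q = 0
∂A₃/∂r = 0
∇·A = 18*p^2
At (-1, -3, -1): 18.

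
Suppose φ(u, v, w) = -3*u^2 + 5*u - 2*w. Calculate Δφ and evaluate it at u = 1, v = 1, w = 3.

∂²φ/∂u² = -6
∂²φ/∂v² = 0
∂²φ/∂w² = 0
∇²φ = -6
At (1, 1, 3): -6.

-6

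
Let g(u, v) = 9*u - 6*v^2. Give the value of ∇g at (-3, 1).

(9, -12)

∂g/∂u = 9
∂g/∂v = -12*v
∇g = (9, -12*v)
At (-3, 1): (9, -12).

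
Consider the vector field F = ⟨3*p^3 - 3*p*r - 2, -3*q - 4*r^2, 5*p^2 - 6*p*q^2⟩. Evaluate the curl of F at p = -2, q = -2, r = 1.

(-40, 50, 0)

(∇×F)₁ = ∂F₃/∂q − ∂F₂/∂r = -12*p*q + 8*r
(∇×F)₂ = ∂F₁/∂r − ∂F₃/∂p = -13*p + 6*q^2
(∇×F)₃ = ∂F₂/∂p − ∂F₁/∂q = 0
∇×F = (-12*p*q + 8*r, -13*p + 6*q^2, 0)
At (-2, -2, 1): (-40, 50, 0).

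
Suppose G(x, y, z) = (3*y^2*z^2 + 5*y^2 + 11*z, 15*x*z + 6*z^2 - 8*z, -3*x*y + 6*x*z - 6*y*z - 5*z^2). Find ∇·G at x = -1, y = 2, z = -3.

12

∂G₁/∂x = 0
∂G₂/∂y = 0
∂G₃/∂z = 6*x - 6*y - 10*z
∇·G = 6*x - 6*y - 10*z
At (-1, 2, -3): 12.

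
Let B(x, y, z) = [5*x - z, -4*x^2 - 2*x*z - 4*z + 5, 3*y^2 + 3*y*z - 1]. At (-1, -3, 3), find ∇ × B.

(-7, -1, 2)

(∇×B)₁ = ∂B₃/∂y − ∂B₂/∂z = 2*x + 6*y + 3*z + 4
(∇×B)₂ = ∂B₁/∂z − ∂B₃/∂x = -1
(∇×B)₃ = ∂B₂/∂x − ∂B₁/∂y = -8*x - 2*z
∇×B = (2*x + 6*y + 3*z + 4, -1, -8*x - 2*z)
At (-1, -3, 3): (-7, -1, 2).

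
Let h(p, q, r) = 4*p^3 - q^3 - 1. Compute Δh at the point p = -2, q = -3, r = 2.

∂²h/∂p² = 24*p
∂²h/∂q² = -6*q
∂²h/∂r² = 0
∇²h = 24*p - 6*q
At (-2, -3, 2): -30.

-30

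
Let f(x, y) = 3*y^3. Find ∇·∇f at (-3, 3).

∂²f/∂x² = 0
∂²f/∂y² = 18*y
∇²f = 18*y
At (-3, 3): 54.

54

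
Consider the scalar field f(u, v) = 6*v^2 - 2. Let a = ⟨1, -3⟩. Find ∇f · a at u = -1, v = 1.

∂f/∂u = 0
∂f/∂v = 12*v
∇f at (-1, 1) = (0, 12)
∇f · a = (0)(1) + (12)(-3) = -36

-36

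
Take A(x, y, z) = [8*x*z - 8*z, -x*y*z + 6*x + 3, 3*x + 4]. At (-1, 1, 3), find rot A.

(-1, -19, 3)

(∇×A)₁ = ∂A₃/∂y − ∂A₂/∂z = x*y
(∇×A)₂ = ∂A₁/∂z − ∂A₃/∂x = 8*x - 11
(∇×A)₃ = ∂A₂/∂x − ∂A₁/∂y = -y*z + 6
∇×A = (x*y, 8*x - 11, -y*z + 6)
At (-1, 1, 3): (-1, -19, 3).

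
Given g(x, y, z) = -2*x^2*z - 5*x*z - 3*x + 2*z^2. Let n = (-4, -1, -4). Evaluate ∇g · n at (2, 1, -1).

48

∂g/∂x = -4*x*z - 5*z - 3
∂g/∂y = 0
∂g/∂z = -2*x^2 - 5*x + 4*z
∇g at (2, 1, -1) = (10, 0, -22)
∇g · n = (10)(-4) + (0)(-1) + (-22)(-4) = 48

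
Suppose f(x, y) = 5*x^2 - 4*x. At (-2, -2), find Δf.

∂²f/∂x² = 10
∂²f/∂y² = 0
∇²f = 10
At (-2, -2): 10.

10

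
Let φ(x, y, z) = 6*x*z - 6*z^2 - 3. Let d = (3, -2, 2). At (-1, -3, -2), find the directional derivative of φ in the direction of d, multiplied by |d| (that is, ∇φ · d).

0

∂φ/∂x = 6*z
∂φ/∂y = 0
∂φ/∂z = 6*x - 12*z
∇φ at (-1, -3, -2) = (-12, 0, 18)
∇φ · d = (-12)(3) + (0)(-2) + (18)(2) = 0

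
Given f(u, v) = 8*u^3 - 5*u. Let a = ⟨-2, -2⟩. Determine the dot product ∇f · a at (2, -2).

∂f/∂u = 24*u^2 - 5
∂f/∂v = 0
∇f at (2, -2) = (91, 0)
∇f · a = (91)(-2) + (0)(-2) = -182

-182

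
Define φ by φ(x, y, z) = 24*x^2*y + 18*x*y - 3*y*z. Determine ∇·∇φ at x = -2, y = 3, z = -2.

144

∂²φ/∂x² = 48*y
∂²φ/∂y² = 0
∂²φ/∂z² = 0
∇²φ = 48*y
At (-2, 3, -2): 144.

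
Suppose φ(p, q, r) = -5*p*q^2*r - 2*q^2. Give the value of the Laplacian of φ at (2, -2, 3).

-64

∂²φ/∂p² = 0
∂²φ/∂q² = -2*(5*p*r + 2)
∂²φ/∂r² = 0
∇²φ = -10*p*r - 4
At (2, -2, 3): -64.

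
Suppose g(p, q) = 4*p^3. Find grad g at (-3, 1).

∂g/∂p = 12*p^2
∂g/∂q = 0
∇g = (12*p^2, 0)
At (-3, 1): (108, 0).

(108, 0)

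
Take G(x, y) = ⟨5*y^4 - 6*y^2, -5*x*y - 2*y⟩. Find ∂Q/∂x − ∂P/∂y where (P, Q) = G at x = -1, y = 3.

-519

∂G₂/∂x = -5*y
∂G₁/∂y = 20*y^3 - 12*y
Scalar curl = -20*y^3 + 7*y
At (-1, 3): -519.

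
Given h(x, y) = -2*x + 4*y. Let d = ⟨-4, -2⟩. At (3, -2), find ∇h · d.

0

∂h/∂x = -2
∂h/∂y = 4
∇h at (3, -2) = (-2, 4)
∇h · d = (-2)(-4) + (4)(-2) = 0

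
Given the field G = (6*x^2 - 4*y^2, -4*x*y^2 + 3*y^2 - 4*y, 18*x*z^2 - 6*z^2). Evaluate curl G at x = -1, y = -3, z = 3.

(0, -162, -60)

(∇×G)₁ = ∂G₃/∂y − ∂G₂/∂z = 0
(∇×G)₂ = ∂G₁/∂z − ∂G₃/∂x = -18*z^2
(∇×G)₃ = ∂G₂/∂x − ∂G₁/∂y = -4*y^2 + 8*y
∇×G = (0, -18*z^2, -4*y^2 + 8*y)
At (-1, -3, 3): (0, -162, -60).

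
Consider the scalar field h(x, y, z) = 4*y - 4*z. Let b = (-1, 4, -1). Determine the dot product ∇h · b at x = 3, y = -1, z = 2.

∂h/∂x = 0
∂h/∂y = 4
∂h/∂z = -4
∇h at (3, -1, 2) = (0, 4, -4)
∇h · b = (0)(-1) + (4)(4) + (-4)(-1) = 20

20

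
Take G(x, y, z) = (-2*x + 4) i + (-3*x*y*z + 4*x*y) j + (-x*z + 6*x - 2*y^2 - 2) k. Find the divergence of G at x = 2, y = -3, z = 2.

∂G₁/∂x = -2
∂G₂/∂y = -3*x*z + 4*x
∂G₃/∂z = -x
∇·G = -3*x*z + 3*x - 2
At (2, -3, 2): -8.

-8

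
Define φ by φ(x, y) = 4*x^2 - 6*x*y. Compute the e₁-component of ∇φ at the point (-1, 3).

(∇φ)_1 = ∂φ/∂x = 8*x - 6*y
At (-1, 3): -26.

-26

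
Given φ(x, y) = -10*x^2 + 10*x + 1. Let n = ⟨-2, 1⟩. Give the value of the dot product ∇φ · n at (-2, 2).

∂φ/∂x = -20*x + 10
∂φ/∂y = 0
∇φ at (-2, 2) = (50, 0)
∇φ · n = (50)(-2) + (0)(1) = -100

-100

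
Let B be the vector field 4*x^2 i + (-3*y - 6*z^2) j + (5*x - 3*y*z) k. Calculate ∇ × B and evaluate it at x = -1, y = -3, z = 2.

(18, -5, 0)

(∇×B)₁ = ∂B₃/∂y − ∂B₂/∂z = 9*z
(∇×B)₂ = ∂B₁/∂z − ∂B₃/∂x = -5
(∇×B)₃ = ∂B₂/∂x − ∂B₁/∂y = 0
∇×B = (9*z, -5, 0)
At (-1, -3, 2): (18, -5, 0).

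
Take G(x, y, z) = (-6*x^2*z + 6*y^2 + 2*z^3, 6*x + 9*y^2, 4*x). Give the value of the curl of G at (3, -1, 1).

(∇×G)₁ = ∂G₃/∂y − ∂G₂/∂z = 0
(∇×G)₂ = ∂G₁/∂z − ∂G₃/∂x = -6*x^2 + 6*z^2 - 4
(∇×G)₃ = ∂G₂/∂x − ∂G₁/∂y = -12*y + 6
∇×G = (0, -6*x^2 + 6*z^2 - 4, -12*y + 6)
At (3, -1, 1): (0, -52, 18).

(0, -52, 18)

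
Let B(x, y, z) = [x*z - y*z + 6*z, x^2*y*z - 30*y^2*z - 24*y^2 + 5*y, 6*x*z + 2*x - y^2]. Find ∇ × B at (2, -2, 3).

(∇×B)₁ = ∂B₃/∂y − ∂B₂/∂z = -x^2*y + 30*y^2 - 2*y
(∇×B)₂ = ∂B₁/∂z − ∂B₃/∂x = x - y - 6*z + 4
(∇×B)₃ = ∂B₂/∂x − ∂B₁/∂y = 2*x*y*z + z
∇×B = (-x^2*y + 30*y^2 - 2*y, x - y - 6*z + 4, 2*x*y*z + z)
At (2, -2, 3): (132, -10, -21).

(132, -10, -21)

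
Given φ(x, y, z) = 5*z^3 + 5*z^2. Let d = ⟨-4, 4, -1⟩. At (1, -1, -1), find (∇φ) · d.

∂φ/∂x = 0
∂φ/∂y = 0
∂φ/∂z = 15*z^2 + 10*z
∇φ at (1, -1, -1) = (0, 0, 5)
∇φ · d = (0)(-4) + (0)(4) + (5)(-1) = -5

-5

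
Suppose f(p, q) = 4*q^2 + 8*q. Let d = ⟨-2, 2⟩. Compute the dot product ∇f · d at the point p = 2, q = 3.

∂f/∂p = 0
∂f/∂q = 8*q + 8
∇f at (2, 3) = (0, 32)
∇f · d = (0)(-2) + (32)(2) = 64

64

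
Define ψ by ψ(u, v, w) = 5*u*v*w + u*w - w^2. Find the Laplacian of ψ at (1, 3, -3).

-2

∂²ψ/∂u² = 0
∂²ψ/∂v² = 0
∂²ψ/∂w² = -2
∇²ψ = -2
At (1, 3, -3): -2.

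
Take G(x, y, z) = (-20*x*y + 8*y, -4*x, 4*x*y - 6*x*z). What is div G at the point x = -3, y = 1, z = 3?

∂G₁/∂x = -20*y
∂G₂/∂y = 0
∂G₃/∂z = -6*x
∇·G = -6*x - 20*y
At (-3, 1, 3): -2.

-2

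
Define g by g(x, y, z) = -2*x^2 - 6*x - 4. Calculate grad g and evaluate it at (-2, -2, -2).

∂g/∂x = -4*x - 6
∂g/∂y = 0
∂g/∂z = 0
∇g = (-4*x - 6, 0, 0)
At (-2, -2, -2): (2, 0, 0).

(2, 0, 0)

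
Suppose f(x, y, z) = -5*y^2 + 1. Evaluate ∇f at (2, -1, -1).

∂f/∂x = 0
∂f/∂y = -10*y
∂f/∂z = 0
∇f = (0, -10*y, 0)
At (2, -1, -1): (0, 10, 0).

(0, 10, 0)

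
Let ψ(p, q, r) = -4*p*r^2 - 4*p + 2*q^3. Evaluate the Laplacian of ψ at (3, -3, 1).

-60

∂²ψ/∂p² = 0
∂²ψ/∂q² = 12*q
∂²ψ/∂r² = -8*p
∇²ψ = -8*p + 12*q
At (3, -3, 1): -60.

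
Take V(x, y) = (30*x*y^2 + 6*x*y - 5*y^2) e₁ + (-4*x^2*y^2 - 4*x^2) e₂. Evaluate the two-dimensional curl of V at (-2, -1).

∂V₂/∂x = -8*x*y^2 - 8*x
∂V₁/∂y = 60*x*y + 6*x - 10*y
Scalar curl = -8*x*y^2 - 60*x*y - 14*x + 10*y
At (-2, -1): -86.

-86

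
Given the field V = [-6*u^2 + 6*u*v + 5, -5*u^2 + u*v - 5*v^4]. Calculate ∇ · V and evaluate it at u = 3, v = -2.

∂V₁/∂u = -12*u + 6*v
∂V₂/∂v = u - 20*v^3
∇·V = -11*u - 20*v^3 + 6*v
At (3, -2): 115.

115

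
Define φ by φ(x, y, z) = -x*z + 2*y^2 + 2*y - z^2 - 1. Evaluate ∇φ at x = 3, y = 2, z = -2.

(2, 10, 1)

∂φ/∂x = -z
∂φ/∂y = 4*y + 2
∂φ/∂z = -x - 2*z
∇φ = (-z, 4*y + 2, -x - 2*z)
At (3, 2, -2): (2, 10, 1).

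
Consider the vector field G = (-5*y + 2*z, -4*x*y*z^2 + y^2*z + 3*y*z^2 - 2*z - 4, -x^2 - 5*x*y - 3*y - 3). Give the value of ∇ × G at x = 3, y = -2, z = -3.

(∇×G)₁ = ∂G₃/∂y − ∂G₂/∂z = 8*x*y*z - 5*x - y^2 - 6*y*z - 1
(∇×G)₂ = ∂G₁/∂z − ∂G₃/∂x = 2*x + 5*y + 2
(∇×G)₃ = ∂G₂/∂x − ∂G₁/∂y = -4*y*z^2 + 5
∇×G = (8*x*y*z - 5*x - y^2 - 6*y*z - 1, 2*x + 5*y + 2, -4*y*z^2 + 5)
At (3, -2, -3): (88, -2, 77).

(88, -2, 77)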